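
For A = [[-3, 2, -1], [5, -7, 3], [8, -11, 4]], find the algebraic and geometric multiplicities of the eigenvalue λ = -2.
The characteristic polynomial is (x + 2)^3, so the factor x + 2 appears with exponent 3: the algebraic multiplicity is 3.

rank(A + 2I) = 2, so the eigenspace has dimension 3 - 2 = 1: the geometric multiplicity is 1.

Since 1 < 3, A is not diagonalizable.

algebraic multiplicity 3, geometric multiplicity 1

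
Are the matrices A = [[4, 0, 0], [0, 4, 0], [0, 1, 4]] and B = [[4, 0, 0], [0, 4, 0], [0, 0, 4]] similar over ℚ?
Both have characteristic polynomial (x - 4)^3, but the minimal polynomial of A is (x - 4)^2 while the minimal polynomial of B is x - 4. The minimal polynomial is a similarity invariant, so A and B are not similar.

No.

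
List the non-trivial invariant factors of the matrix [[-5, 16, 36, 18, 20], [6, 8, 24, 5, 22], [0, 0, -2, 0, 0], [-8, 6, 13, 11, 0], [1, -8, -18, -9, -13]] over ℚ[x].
(x - 3)^2(x + 2)^2(x + 3)

The Jordan structure of A has elementary divisors (x + 3), (x + 2)^2, (x - 3)^2. Arranging the block sizes at each eigenvalue in decreasing order and taking row products gives the invariant factors.

Invariant factors (smallest first, each dividing the next): (x - 3)^2(x + 2)^2(x + 3).

Check: the last factor (x - 3)^2(x + 2)^2(x + 3) is the minimal polynomial, and the product (x - 3)^2(x + 2)^2(x + 3) is the characteristic polynomial.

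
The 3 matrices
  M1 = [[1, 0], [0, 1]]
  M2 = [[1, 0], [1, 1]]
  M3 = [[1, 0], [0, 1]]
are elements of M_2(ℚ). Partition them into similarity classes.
2 classes: {M1, M3}, {M2}

Characteristic polynomials: χ_{M1} = (x - 1)^2, χ_{M2} = (x - 1)^2, χ_{M3} = (x - 1)^2.

{M1, M3}: invariant factors x - 1, x - 1.

{M2}: invariant factors (x - 1)^2.

Matrices are similar if and only if their invariant-factor lists agree; the partition into similarity classes is {M1, M3}, {M2}.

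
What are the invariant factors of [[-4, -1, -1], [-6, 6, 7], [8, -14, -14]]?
(x + 4)^3

The Jordan structure of A has elementary divisors (x + 4)^3. Arranging the block sizes at each eigenvalue in decreasing order and taking row products gives the invariant factors.

Invariant factors (smallest first, each dividing the next): (x + 4)^3.

Check: the last factor (x + 4)^3 is the minimal polynomial, and the product (x + 4)^3 is the characteristic polynomial.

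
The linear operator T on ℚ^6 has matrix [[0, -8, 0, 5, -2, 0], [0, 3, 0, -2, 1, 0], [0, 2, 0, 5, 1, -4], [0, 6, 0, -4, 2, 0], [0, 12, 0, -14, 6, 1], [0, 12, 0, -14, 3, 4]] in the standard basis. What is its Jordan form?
The characteristic polynomial is det(xI - A) = x^3(x - 3)^3, so the eigenvalues are 0 (algebraic multiplicity 3), 3 (algebraic multiplicity 3).

For λ = 0: rank(A) = 4, rank(A^2) = 3. The eigenspace has dimension 6 - 4 = 2, so there are 2 Jordan blocks; the rank sequence gives block sizes [2, 1].

For λ = 3: rank(A - 3I) = 5, rank((A - 3I)^2) = 4, rank((A - 3I)^3) = 3. The eigenspace has dimension 6 - 5 = 1, so there is 1 Jordan block; the rank sequence gives block sizes [3].

Assembling the blocks gives the Jordan form J above.

J = [[0, 1, 0, 0, 0, 0], [0, 0, 0, 0, 0, 0], [0, 0, 0, 0, 0, 0], [0, 0, 0, 3, 1, 0], [0, 0, 0, 0, 3, 1], [0, 0, 0, 0, 0, 3]]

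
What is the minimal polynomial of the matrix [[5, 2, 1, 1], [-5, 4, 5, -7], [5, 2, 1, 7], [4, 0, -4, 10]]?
The characteristic polynomial factors as (x - 6)^2(x - 4)^2. The minimal polynomial is ∏(x - λ)^{k_λ} where k_λ is the size of the largest Jordan block at λ.

For λ = 4: rank(A - 4I) = 3, and the largest Jordan block has size 2 (the smallest k with rank((A - 4I)^k) = rank((A - 4I)^(k+1))).
For λ = 6: rank(A - 6I) = 2, and the largest Jordan block has size 1 (the smallest k with rank((A - 6I)^k) = rank((A - 6I)^(k+1))).

So m_A(x) = (x - 6)(x - 4)^2.

m_A(x) = (x - 6)(x - 4)^2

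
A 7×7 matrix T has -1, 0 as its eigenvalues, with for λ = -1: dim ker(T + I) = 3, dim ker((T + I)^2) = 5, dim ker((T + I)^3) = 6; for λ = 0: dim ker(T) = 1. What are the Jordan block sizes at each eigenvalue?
λ = -1: successive nullity increments [3, 2, 1] count blocks of size ≥ k; block sizes are [3, 2, 1].
λ = 0: successive nullity increments [1] count blocks of size ≥ k; block sizes are [1].

Jordan blocks: (-1, 3), (-1, 2), (-1, 1), (0, 1)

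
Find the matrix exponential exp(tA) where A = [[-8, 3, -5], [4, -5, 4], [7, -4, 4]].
e^{tA} = [[(t^2 - 5*t + 1)*e^{-3*t}, t*(6 - t)*e^{-3*t}/2, t*(t - 5)*e^{-3*t}], [4*t*e^{-3*t}, (1 - 2*t)*e^{-3*t}, 4*t*e^{-3*t}], [t*(7 - t)*e^{-3*t}, t*(t - 8)*e^{-3*t}/2, (-t^2 + 7*t + 1)*e^{-3*t}]]

A has Jordan form J = [[-3, 1, 0], [0, -3, 1], [0, 0, -3]] with A = PJP^{-1}, so e^{tA} = P e^{tJ} P^{-1}.

For a Jordan block J_k(λ), e^{tJ_k(λ)} = e^{λt} · (I + tN + t^2 N^2/2! + ... + t^{k-1} N^{k-1}/(k-1)!) where N is the nilpotent superdiagonal part.

Assembling the blocks and conjugating back gives the entries of e^{tA} as shown above.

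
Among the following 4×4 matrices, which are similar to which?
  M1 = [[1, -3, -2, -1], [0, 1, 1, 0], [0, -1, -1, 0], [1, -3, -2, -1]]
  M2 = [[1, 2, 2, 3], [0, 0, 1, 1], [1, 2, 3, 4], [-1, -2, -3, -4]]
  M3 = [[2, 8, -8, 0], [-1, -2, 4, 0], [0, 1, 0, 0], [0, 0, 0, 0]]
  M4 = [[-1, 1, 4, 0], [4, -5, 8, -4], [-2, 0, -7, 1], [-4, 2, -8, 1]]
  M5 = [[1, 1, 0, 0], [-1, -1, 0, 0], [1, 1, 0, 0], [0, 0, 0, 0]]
Characteristic polynomials: χ_{M1} = x^4, χ_{M2} = x^4, χ_{M3} = x^4, χ_{M4} = (x + 3)^4, χ_{M5} = x^4.

{M1, M2, M3}: invariant factors x, x^3.

{M4}: invariant factors (x + 3)^2, (x + 3)^2.

{M5}: invariant factors x, x, x^2.

Matrices are similar if and only if their invariant-factor lists agree; the partition into similarity classes is {M1, M2, M3}, {M4}, {M5}.

3 classes: {M1, M2, M3}, {M4}, {M5}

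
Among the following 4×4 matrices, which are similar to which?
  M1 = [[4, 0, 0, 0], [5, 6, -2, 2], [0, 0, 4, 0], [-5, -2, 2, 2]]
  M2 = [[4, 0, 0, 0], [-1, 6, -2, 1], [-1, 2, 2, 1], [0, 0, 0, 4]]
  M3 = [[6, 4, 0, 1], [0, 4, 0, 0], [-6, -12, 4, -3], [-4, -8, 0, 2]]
1 class: {M1, M2, M3}

Characteristic polynomials: χ_{M1} = (x - 4)^4, χ_{M2} = (x - 4)^4, χ_{M3} = (x - 4)^4.

{M1, M2, M3}: invariant factors x - 4, x - 4, (x - 4)^2.

Matrices are similar if and only if their invariant-factor lists agree; the partition into similarity classes is {M1, M2, M3}.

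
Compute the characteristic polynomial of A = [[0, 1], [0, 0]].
χ_A(x) = x^2

xI - A = [[x, -1], [0, x]].

Expanding det(xI - A) along the first row:
det(xI - A) = + (x)·det([[x]]) - (-1)·det([[0]]).

Evaluating gives χ_A(x) = x^2.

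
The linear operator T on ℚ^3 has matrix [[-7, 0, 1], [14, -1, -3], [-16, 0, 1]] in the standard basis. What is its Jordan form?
J = [[-3, 1, 0], [0, -3, 0], [0, 0, -1]]

The characteristic polynomial is det(xI - A) = (x + 1)(x + 3)^2, so the eigenvalues are -3 (algebraic multiplicity 2), -1 (algebraic multiplicity 1).

For λ = -3: rank(A + 3I) = 2, rank((A + 3I)^2) = 1. The eigenspace has dimension 3 - 2 = 1, so there is 1 Jordan block; the rank sequence gives block sizes [2].

For λ = -1: algebraic multiplicity 1 gives one 1×1 block.

Assembling the blocks gives the Jordan form J above.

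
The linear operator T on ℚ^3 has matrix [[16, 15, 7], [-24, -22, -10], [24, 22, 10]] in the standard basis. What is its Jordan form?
J = [[0, 1, 0], [0, 0, 0], [0, 0, 4]]

The characteristic polynomial is det(xI - A) = x^2(x - 4), so the eigenvalues are 0 (algebraic multiplicity 2), 4 (algebraic multiplicity 1).

For λ = 0: rank(A) = 2, rank(A^2) = 1. The eigenspace has dimension 3 - 2 = 1, so there is 1 Jordan block; the rank sequence gives block sizes [2].

For λ = 4: algebraic multiplicity 1 gives one 1×1 block.

Assembling the blocks gives the Jordan form J above.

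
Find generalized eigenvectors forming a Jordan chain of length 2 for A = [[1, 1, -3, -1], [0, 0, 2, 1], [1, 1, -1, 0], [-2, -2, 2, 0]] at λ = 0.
v_1 = [[-1, 1, -1, 2]]^T, v_2 = [[1, 0, 1, -2]]^T

We seek v_1 ∈ ker(A^2) \ ker(A), then set v_{i+1} = A v_i.

One such chain is v_1 = [[-1, 1, -1, 2]]^T, v_2 = [[1, 0, 1, -2]]^T. Check: A v_2 = [[0, 0, 0, 0]]^T = 0.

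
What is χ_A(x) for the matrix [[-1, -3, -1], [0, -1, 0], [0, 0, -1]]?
xI - A = [[x + 1, 3, 1], [0, x + 1, 0], [0, 0, x + 1]].

Expanding det(xI - A) along the first row:
det(xI - A) = + (x + 1)·det([[x + 1, 0], [0, x + 1]]) - (3)·det([[0, 0], [0, x + 1]]) + (1)·det([[0, x + 1], [0, 0]]).

Evaluating gives χ_A(x) = x^3 + 3x^2 + 3x + 1 = (x + 1)^3.

χ_A(x) = (x + 1)^3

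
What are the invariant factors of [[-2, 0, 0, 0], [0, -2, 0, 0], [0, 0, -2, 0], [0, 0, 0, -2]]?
The Jordan structure of A has elementary divisors (x + 2), (x + 2), (x + 2), (x + 2). Arranging the block sizes at each eigenvalue in decreasing order and taking row products gives the invariant factors.

Invariant factors (smallest first, each dividing the next): x + 2, x + 2, x + 2, x + 2.

Check: the last factor x + 2 is the minimal polynomial, and the product (x + 2)^4 is the characteristic polynomial.

x + 2, x + 2, x + 2, x + 2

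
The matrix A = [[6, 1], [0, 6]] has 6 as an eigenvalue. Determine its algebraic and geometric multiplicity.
algebraic multiplicity 2, geometric multiplicity 1

The characteristic polynomial is (x - 6)^2, so the factor x - 6 appears with exponent 2: the algebraic multiplicity is 2.

rank(A - 6I) = 1, so the eigenspace has dimension 2 - 1 = 1: the geometric multiplicity is 1.

Since 1 < 2, A is not diagonalizable.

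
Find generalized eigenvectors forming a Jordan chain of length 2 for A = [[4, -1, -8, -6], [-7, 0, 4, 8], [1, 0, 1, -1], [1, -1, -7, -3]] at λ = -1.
v_1 = [[0, 1, 0, 0]]^T, v_2 = [[-1, 1, 0, -1]]^T

We seek v_1 ∈ ker((A + I)^2) \ ker(A + I), then set v_{i+1} = (A + I) v_i.

One such chain is v_1 = [[0, 1, 0, 0]]^T, v_2 = [[-1, 1, 0, -1]]^T. Check: (A + I) v_2 = [[0, 0, 0, 0]]^T = 0.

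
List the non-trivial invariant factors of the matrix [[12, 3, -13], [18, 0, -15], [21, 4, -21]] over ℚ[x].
The Jordan structure of A has elementary divisors (x + 3)^3. Arranging the block sizes at each eigenvalue in decreasing order and taking row products gives the invariant factors.

Invariant factors (smallest first, each dividing the next): (x + 3)^3.

Check: the last factor (x + 3)^3 is the minimal polynomial, and the product (x + 3)^3 is the characteristic polynomial.

(x + 3)^3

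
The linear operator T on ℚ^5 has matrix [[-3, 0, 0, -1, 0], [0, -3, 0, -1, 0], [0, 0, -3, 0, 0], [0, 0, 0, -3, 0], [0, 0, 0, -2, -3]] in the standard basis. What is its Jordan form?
J = [[-3, 1, 0, 0, 0], [0, -3, 0, 0, 0], [0, 0, -3, 0, 0], [0, 0, 0, -3, 0], [0, 0, 0, 0, -3]]

The characteristic polynomial is det(xI - A) = (x + 3)^5, so the eigenvalues are -3 (algebraic multiplicity 5).

For λ = -3: rank(A + 3I) = 1, rank((A + 3I)^2) = 0. The eigenspace has dimension 5 - 1 = 4, so there are 4 Jordan blocks; the rank sequence gives block sizes [2, 1, 1, 1].

Assembling the blocks gives the Jordan form J above.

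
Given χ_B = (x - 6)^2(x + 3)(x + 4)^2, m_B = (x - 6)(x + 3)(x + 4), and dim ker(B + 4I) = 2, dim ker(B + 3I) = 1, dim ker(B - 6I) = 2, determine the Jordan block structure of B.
λ = -4: algebraic multiplicity 2 (exponent in χ_B), largest block size 1 (exponent in m_B), 2 blocks (geometric multiplicity). These force block sizes [1, 1].
λ = -3: algebraic multiplicity 1 (exponent in χ_B), largest block size 1 (exponent in m_B), 1 block (geometric multiplicity). This forces block sizes [1].
λ = 6: algebraic multiplicity 2 (exponent in χ_B), largest block size 1 (exponent in m_B), 2 blocks (geometric multiplicity). These force block sizes [1, 1].

Jordan blocks: (-4, 1), (-4, 1), (-3, 1), (6, 1), (6, 1)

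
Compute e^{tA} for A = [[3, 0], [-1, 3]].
e^{tA} = [[e^{3*t}, 0], [-t*e^{3*t}, e^{3*t}]]

A has Jordan form J = [[3, 1], [0, 3]] with A = PJP^{-1}, so e^{tA} = P e^{tJ} P^{-1}.

For a Jordan block J_k(λ), e^{tJ_k(λ)} = e^{λt} · (I + tN + t^2 N^2/2! + ... + t^{k-1} N^{k-1}/(k-1)!) where N is the nilpotent superdiagonal part.

Assembling the blocks and conjugating back gives the entries of e^{tA} as shown above.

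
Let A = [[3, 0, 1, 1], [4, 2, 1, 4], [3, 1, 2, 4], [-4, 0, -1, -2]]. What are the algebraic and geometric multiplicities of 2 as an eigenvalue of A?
The characteristic polynomial is (x - 2)^3(x + 1), so the factor x - 2 appears with exponent 3: the algebraic multiplicity is 3.

rank(A - 2I) = 3, so the eigenspace has dimension 4 - 3 = 1: the geometric multiplicity is 1.

Since 1 < 3, A is not diagonalizable.

algebraic multiplicity 3, geometric multiplicity 1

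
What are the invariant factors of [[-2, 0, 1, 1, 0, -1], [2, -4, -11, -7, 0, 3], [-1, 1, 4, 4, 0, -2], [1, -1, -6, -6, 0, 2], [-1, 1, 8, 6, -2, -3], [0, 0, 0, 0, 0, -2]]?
The Jordan structure of A has elementary divisors (x + 2)^2, (x + 2)^2, (x + 2)^2. Arranging the block sizes at each eigenvalue in decreasing order and taking row products gives the invariant factors.

Invariant factors (smallest first, each dividing the next): (x + 2)^2, (x + 2)^2, (x + 2)^2.

Check: the last factor (x + 2)^2 is the minimal polynomial, and the product (x + 2)^6 is the characteristic polynomial.

(x + 2)^2, (x + 2)^2, (x + 2)^2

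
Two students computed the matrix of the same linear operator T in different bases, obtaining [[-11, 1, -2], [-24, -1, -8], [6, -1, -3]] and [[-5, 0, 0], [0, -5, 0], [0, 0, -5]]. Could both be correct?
Both have characteristic polynomial (x + 5)^3, but the minimal polynomial of A is (x + 5)^2 while the minimal polynomial of B is x + 5. The minimal polynomial is a similarity invariant, so A and B are not similar.

No.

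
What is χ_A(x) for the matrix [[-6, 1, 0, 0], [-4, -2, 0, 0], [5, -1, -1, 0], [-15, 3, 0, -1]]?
xI - A = [[x + 6, -1, 0, 0], [4, x + 2, 0, 0], [-5, 1, x + 1, 0], [15, -3, 0, x + 1]].

Expanding det(xI - A) along the first row:
det(xI - A) = + (x + 6)·det([[x + 2, 0, 0], [1, x + 1, 0], [-3, 0, x + 1]]) - (-1)·det([[4, 0, 0], [-5, x + 1, 0], [15, 0, x + 1]]) + (0)·det([[4, x + 2, 0], [-5, 1, 0], [15, -3, x + 1]]) - (0)·det([[4, x + 2, 0], [-5, 1, x + 1], [15, -3, 0]]).

Evaluating gives χ_A(x) = x^4 + 10x^3 + 33x^2 + 40x + 16 = (x + 1)^2(x + 4)^2.

χ_A(x) = (x + 1)^2(x + 4)^2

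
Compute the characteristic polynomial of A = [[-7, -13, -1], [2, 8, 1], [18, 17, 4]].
χ_A(x) = (x - 5)^2(x + 5)

xI - A = [[x + 7, 13, 1], [-2, x - 8, -1], [-18, -17, x - 4]].

Expanding det(xI - A) along the first row:
det(xI - A) = + (x + 7)·det([[x - 8, -1], [-17, x - 4]]) - (13)·det([[-2, -1], [-18, x - 4]]) + (1)·det([[-2, x - 8], [-18, -17]]).

Evaluating gives χ_A(x) = x^3 - 5x^2 - 25x + 125 = (x - 5)^2(x + 5).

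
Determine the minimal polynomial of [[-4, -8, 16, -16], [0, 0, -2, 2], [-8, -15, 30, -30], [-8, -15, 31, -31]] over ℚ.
m_A(x) = x^2(x + 1)(x + 4)

The characteristic polynomial factors as x^2(x + 1)(x + 4). The minimal polynomial is ∏(x - λ)^{k_λ} where k_λ is the size of the largest Jordan block at λ.

For λ = -4: rank(A + 4I) = 3, and the largest Jordan block has size 1 (the smallest k with rank((A + 4I)^k) = rank((A + 4I)^(k+1))).
For λ = -1: rank(A + I) = 3, and the largest Jordan block has size 1 (the smallest k with rank((A + I)^k) = rank((A + I)^(k+1))).
For λ = 0: rank(A) = 3, and the largest Jordan block has size 2 (the smallest k with rank(A^k) = rank(A^(k+1))).

So m_A(x) = x^2(x + 1)(x + 4).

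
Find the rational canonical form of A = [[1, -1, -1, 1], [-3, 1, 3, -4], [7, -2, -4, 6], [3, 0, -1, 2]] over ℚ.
R = [[0, 0, 0, -1], [1, 0, 0, 0], [0, 1, 0, -2], [0, 0, 1, 0]]

The invariant factors of A (the non-unit diagonal entries of the Smith normal form of xI - A over ℚ[x]) are (x^2 + 1)^2, each dividing the next. The characteristic polynomial is their product, (x^2 + 1)^2.

The rational canonical form is the block-diagonal matrix of companion matrices C(f_i):
R = [[0, 0, 0, -1], [1, 0, 0, 0], [0, 1, 0, -2], [0, 0, 1, 0]].

Note the characteristic polynomial does not split into linear factors over ℚ, so A has no Jordan form over ℚ; the rational canonical form exists over any field.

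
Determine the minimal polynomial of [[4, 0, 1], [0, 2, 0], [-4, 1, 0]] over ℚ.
m_A(x) = (x - 2)^3

The characteristic polynomial factors as (x - 2)^3. The minimal polynomial is ∏(x - λ)^{k_λ} where k_λ is the size of the largest Jordan block at λ.

For λ = 2: rank(A - 2I) = 2, and the largest Jordan block has size 3 (the smallest k with rank((A - 2I)^k) = rank((A - 2I)^(k+1))).

So m_A(x) = (x - 2)^3.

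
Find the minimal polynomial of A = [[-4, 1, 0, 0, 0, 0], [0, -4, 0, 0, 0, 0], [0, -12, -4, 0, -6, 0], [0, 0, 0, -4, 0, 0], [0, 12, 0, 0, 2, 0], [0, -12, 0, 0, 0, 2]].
The characteristic polynomial factors as (x - 2)^2(x + 4)^4. The minimal polynomial is ∏(x - λ)^{k_λ} where k_λ is the size of the largest Jordan block at λ.

For λ = -4: rank(A + 4I) = 3, and the largest Jordan block has size 2 (the smallest k with rank((A + 4I)^k) = rank((A + 4I)^(k+1))).
For λ = 2: rank(A - 2I) = 4, and the largest Jordan block has size 1 (the smallest k with rank((A - 2I)^k) = rank((A - 2I)^(k+1))).

So m_A(x) = (x - 2)(x + 4)^2.

m_A(x) = (x - 2)(x + 4)^2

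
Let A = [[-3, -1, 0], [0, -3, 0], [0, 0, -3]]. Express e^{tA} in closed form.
A has Jordan form J = [[-3, 1, 0], [0, -3, 0], [0, 0, -3]] with A = PJP^{-1}, so e^{tA} = P e^{tJ} P^{-1}.

For a Jordan block J_k(λ), e^{tJ_k(λ)} = e^{λt} · (I + tN + t^2 N^2/2! + ... + t^{k-1} N^{k-1}/(k-1)!) where N is the nilpotent superdiagonal part.

Assembling the blocks and conjugating back gives the entries of e^{tA} as shown above.

e^{tA} = [[e^{-3*t}, -t*e^{-3*t}, 0], [0, e^{-3*t}, 0], [0, 0, e^{-3*t}]]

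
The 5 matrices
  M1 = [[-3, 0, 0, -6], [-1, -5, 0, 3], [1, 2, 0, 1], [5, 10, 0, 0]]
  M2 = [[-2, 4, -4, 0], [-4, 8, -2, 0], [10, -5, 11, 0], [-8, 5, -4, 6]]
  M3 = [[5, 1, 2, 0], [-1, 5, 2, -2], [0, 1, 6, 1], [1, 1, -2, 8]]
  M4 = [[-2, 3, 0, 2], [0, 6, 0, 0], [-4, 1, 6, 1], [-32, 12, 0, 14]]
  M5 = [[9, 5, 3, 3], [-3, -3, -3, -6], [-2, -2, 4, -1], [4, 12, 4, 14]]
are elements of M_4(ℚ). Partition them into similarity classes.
3 classes: {M1}, {M2}, {M3, M4, M5}

Characteristic polynomials: χ_{M1} = x^2(x + 3)(x + 5), χ_{M2} = (x - 6)^3(x - 5), χ_{M3} = (x - 6)^4, χ_{M4} = (x - 6)^4, χ_{M5} = (x - 6)^4.

{M1}: invariant factors x^2(x + 3)(x + 5).

{M2}: invariant factors x - 6, (x - 6)^2(x - 5).

{M3, M4, M5}: invariant factors (x - 6)^2, (x - 6)^2.

Matrices are similar if and only if their invariant-factor lists agree; the partition into similarity classes is {M1}, {M2}, {M3, M4, M5}.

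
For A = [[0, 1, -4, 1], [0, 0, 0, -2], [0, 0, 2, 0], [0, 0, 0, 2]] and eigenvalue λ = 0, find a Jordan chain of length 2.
v_1 = [[-4, 1, 0, 0]]^T, v_2 = [[1, 0, 0, 0]]^T

We seek v_1 ∈ ker(A^2) \ ker(A), then set v_{i+1} = A v_i.

One such chain is v_1 = [[-4, 1, 0, 0]]^T, v_2 = [[1, 0, 0, 0]]^T. Check: A v_2 = [[0, 0, 0, 0]]^T = 0.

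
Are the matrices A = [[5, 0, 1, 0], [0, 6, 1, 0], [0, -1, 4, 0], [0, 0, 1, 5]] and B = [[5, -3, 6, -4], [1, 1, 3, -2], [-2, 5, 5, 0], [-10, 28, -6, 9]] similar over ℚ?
Yes.

Two matrices over a field are similar if and only if they have the same invariant factors.

Both A and B have characteristic polynomial (x - 5)^4 and minimal polynomial (x - 5)^3. Computing further, both have invariant factors x - 5, (x - 5)^3. Hence A and B are similar.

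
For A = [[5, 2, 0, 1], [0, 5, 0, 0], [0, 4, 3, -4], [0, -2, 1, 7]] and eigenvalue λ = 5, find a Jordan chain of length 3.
We seek v_1 ∈ ker((A - 5I)^3) \ ker((A - 5I)^2), then set v_{i+1} = (A - 5I) v_i.

One such chain is v_1 = [[-1, 0, 1, 0]]^T, v_2 = [[0, 0, -2, 1]]^T, v_3 = [[1, 0, 0, 0]]^T. Check: (A - 5I) v_3 = [[0, 0, 0, 0]]^T = 0.

v_1 = [[-1, 0, 1, 0]]^T, v_2 = [[0, 0, -2, 1]]^T, v_3 = [[1, 0, 0, 0]]^T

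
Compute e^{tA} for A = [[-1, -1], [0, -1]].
A has Jordan form J = [[-1, 1], [0, -1]] with A = PJP^{-1}, so e^{tA} = P e^{tJ} P^{-1}.

For a Jordan block J_k(λ), e^{tJ_k(λ)} = e^{λt} · (I + tN + t^2 N^2/2! + ... + t^{k-1} N^{k-1}/(k-1)!) where N is the nilpotent superdiagonal part.

Assembling the blocks and conjugating back gives the entries of e^{tA} as shown above.

e^{tA} = [[e^{-t}, -t*e^{-t}], [0, e^{-t}]]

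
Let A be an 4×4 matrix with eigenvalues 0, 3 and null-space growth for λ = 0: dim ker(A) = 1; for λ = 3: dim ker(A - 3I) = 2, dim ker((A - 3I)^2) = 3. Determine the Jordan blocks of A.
Jordan blocks: (0, 1), (3, 2), (3, 1)

λ = 0: successive nullity increments [1] count blocks of size ≥ k; block sizes are [1].
λ = 3: successive nullity increments [2, 1] count blocks of size ≥ k; block sizes are [2, 1].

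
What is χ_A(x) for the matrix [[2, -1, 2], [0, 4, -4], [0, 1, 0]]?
xI - A = [[x - 2, 1, -2], [0, x - 4, 4], [0, -1, x]].

Expanding det(xI - A) along the first row:
det(xI - A) = + (x - 2)·det([[x - 4, 4], [-1, x]]) - (1)·det([[0, 4], [0, x]]) + (-2)·det([[0, x - 4], [0, -1]]).

Evaluating gives χ_A(x) = x^3 - 6x^2 + 12x - 8 = (x - 2)^3.

χ_A(x) = (x - 2)^3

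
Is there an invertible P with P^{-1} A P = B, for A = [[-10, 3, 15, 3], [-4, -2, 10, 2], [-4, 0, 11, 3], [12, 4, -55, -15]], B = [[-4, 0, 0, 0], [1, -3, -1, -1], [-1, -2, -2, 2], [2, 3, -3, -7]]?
Two matrices over a field are similar if and only if they have the same invariant factors.

Both A and B have characteristic polynomial (x + 4)^4 and minimal polynomial (x + 4)^2. Computing further, both have invariant factors (x + 4)^2, (x + 4)^2. Hence A and B are similar.

Yes.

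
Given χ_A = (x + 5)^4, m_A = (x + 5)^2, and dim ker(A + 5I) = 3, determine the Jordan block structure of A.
Jordan blocks: (-5, 2), (-5, 1), (-5, 1)

λ = -5: algebraic multiplicity 4 (exponent in χ_A), largest block size 2 (exponent in m_A), 3 blocks (geometric multiplicity). These force block sizes [2, 1, 1].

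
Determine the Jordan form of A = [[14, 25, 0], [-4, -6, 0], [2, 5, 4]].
The characteristic polynomial is det(xI - A) = (x - 4)^3, so the eigenvalues are 4 (algebraic multiplicity 3).

For λ = 4: rank(A - 4I) = 1, rank((A - 4I)^2) = 0. The eigenspace has dimension 3 - 1 = 2, so there are 2 Jordan blocks; the rank sequence gives block sizes [2, 1].

Assembling the blocks gives the Jordan form J above.

J = [[4, 1, 0], [0, 4, 0], [0, 0, 4]]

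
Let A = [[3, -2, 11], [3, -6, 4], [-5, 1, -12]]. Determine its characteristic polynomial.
xI - A = [[x - 3, 2, -11], [-3, x + 6, -4], [5, -1, x + 12]].

Expanding det(xI - A) along the first row:
det(xI - A) = + (x - 3)·det([[x + 6, -4], [-1, x + 12]]) - (2)·det([[-3, -4], [5, x + 12]]) + (-11)·det([[-3, x + 6], [5, -1]]).

Evaluating gives χ_A(x) = x^3 + 15x^2 + 75x + 125 = (x + 5)^3.

χ_A(x) = (x + 5)^3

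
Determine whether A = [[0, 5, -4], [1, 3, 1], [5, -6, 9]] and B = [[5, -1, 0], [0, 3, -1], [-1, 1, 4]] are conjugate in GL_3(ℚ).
Yes.

Two matrices over a field are similar if and only if they have the same invariant factors.

Both A and B have characteristic polynomial (x - 4)^3 and minimal polynomial (x - 4)^3. Computing further, both have invariant factors (x - 4)^3. Hence A and B are similar.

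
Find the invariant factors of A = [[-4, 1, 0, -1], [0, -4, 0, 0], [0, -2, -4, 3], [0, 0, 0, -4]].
(x + 4)^2, (x + 4)^2

The Jordan structure of A has elementary divisors (x + 4)^2, (x + 4)^2. Arranging the block sizes at each eigenvalue in decreasing order and taking row products gives the invariant factors.

Invariant factors (smallest first, each dividing the next): (x + 4)^2, (x + 4)^2.

Check: the last factor (x + 4)^2 is the minimal polynomial, and the product (x + 4)^4 is the characteristic polynomial.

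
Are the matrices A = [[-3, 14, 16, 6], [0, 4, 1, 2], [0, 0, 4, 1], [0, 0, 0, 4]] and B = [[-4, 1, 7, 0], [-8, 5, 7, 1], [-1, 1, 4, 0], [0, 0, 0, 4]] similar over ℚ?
Yes.

Two matrices over a field are similar if and only if they have the same invariant factors.

Both A and B have characteristic polynomial (x - 4)^3(x + 3) and minimal polynomial (x - 4)^3(x + 3). Computing further, both have invariant factors (x - 4)^3(x + 3). Hence A and B are similar.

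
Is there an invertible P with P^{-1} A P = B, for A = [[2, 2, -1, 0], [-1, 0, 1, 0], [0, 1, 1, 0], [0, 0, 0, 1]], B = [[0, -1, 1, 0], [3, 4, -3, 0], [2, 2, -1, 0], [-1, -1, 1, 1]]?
No.

Both have characteristic polynomial (x - 1)^4, but the minimal polynomial of A is (x - 1)^3 while the minimal polynomial of B is (x - 1)^2. The minimal polynomial is a similarity invariant, so A and B are not similar.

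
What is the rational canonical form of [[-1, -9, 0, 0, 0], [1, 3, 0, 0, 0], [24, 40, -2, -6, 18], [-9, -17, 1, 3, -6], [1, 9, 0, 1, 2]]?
The invariant factors of A (the non-unit diagonal entries of the Smith normal form of xI - A over ℚ[x]) are x^2 - 2x + 6, (x - 1)(x^2 - 2x + 6), each dividing the next. The characteristic polynomial is their product, (x - 1)(x^2 - 2x + 6)^2.

The rational canonical form is the block-diagonal matrix of companion matrices C(f_i):
R = [[0, -6, 0, 0, 0], [1, 2, 0, 0, 0], [0, 0, 0, 0, 6], [0, 0, 1, 0, -8], [0, 0, 0, 1, 3]].

Note the characteristic polynomial does not split into linear factors over ℚ, so A has no Jordan form over ℚ; the rational canonical form exists over any field.

R = [[0, -6, 0, 0, 0], [1, 2, 0, 0, 0], [0, 0, 0, 0, 6], [0, 0, 1, 0, -8], [0, 0, 0, 1, 3]]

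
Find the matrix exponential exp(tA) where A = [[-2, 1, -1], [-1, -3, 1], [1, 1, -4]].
e^{tA} = [[(-t^2/2 + t + 1)*e^{-3*t}, t*e^{-3*t}, t*(t - 2)*e^{-3*t}/2], [-t*e^{-3*t}, e^{-3*t}, t*e^{-3*t}], [t*(2 - t)*e^{-3*t}/2, t*e^{-3*t}, (t^2/2 - t + 1)*e^{-3*t}]]

A has Jordan form J = [[-3, 1, 0], [0, -3, 1], [0, 0, -3]] with A = PJP^{-1}, so e^{tA} = P e^{tJ} P^{-1}.

For a Jordan block J_k(λ), e^{tJ_k(λ)} = e^{λt} · (I + tN + t^2 N^2/2! + ... + t^{k-1} N^{k-1}/(k-1)!) where N is the nilpotent superdiagonal part.

Assembling the blocks and conjugating back gives the entries of e^{tA} as shown above.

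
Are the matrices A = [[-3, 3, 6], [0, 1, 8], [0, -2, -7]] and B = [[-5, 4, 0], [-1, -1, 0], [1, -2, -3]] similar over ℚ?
Two matrices over a field are similar if and only if they have the same invariant factors.

Both A and B have characteristic polynomial (x + 3)^3 and minimal polynomial (x + 3)^2. Computing further, both have invariant factors x + 3, (x + 3)^2. Hence A and B are similar.

Yes.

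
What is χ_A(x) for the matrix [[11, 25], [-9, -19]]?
χ_A(x) = (x + 4)^2

xI - A = [[x - 11, -25], [9, x + 19]].

Expanding det(xI - A) along the first row:
det(xI - A) = + (x - 11)·det([[x + 19]]) - (-25)·det([[9]]).

Evaluating gives χ_A(x) = x^2 + 8x + 16 = (x + 4)^2.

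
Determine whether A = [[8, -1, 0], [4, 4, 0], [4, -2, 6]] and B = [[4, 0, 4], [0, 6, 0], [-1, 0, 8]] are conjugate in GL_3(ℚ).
Yes.

Two matrices over a field are similar if and only if they have the same invariant factors.

Both A and B have characteristic polynomial (x - 6)^3 and minimal polynomial (x - 6)^2. Computing further, both have invariant factors x - 6, (x - 6)^2. Hence A and B are similar.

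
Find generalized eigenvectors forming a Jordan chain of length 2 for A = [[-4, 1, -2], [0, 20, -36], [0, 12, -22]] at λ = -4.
v_1 = [[-3, -3, -2]]^T, v_2 = [[1, 0, 0]]^T

We seek v_1 ∈ ker((A + 4I)^2) \ ker(A + 4I), then set v_{i+1} = (A + 4I) v_i.

One such chain is v_1 = [[-3, -3, -2]]^T, v_2 = [[1, 0, 0]]^T. Check: (A + 4I) v_2 = [[0, 0, 0]]^T = 0.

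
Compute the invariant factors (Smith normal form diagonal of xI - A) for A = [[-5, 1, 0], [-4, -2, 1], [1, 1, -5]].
(x + 4)^3

The Jordan structure of A has elementary divisors (x + 4)^3. Arranging the block sizes at each eigenvalue in decreasing order and taking row products gives the invariant factors.

Invariant factors (smallest first, each dividing the next): (x + 4)^3.

Check: the last factor (x + 4)^3 is the minimal polynomial, and the product (x + 4)^3 is the characteristic polynomial.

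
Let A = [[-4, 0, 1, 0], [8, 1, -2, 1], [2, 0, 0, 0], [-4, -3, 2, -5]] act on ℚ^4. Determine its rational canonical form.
R = [[0, 2, 0, 0], [1, -4, 0, 0], [0, 0, 0, 2], [0, 0, 1, -4]]

The invariant factors of A (the non-unit diagonal entries of the Smith normal form of xI - A over ℚ[x]) are x^2 + 4x - 2, x^2 + 4x - 2, each dividing the next. The characteristic polynomial is their product, (x^2 + 4x - 2)^2.

The rational canonical form is the block-diagonal matrix of companion matrices C(f_i):
R = [[0, 2, 0, 0], [1, -4, 0, 0], [0, 0, 0, 2], [0, 0, 1, -4]].

Note the characteristic polynomial does not split into linear factors over ℚ, so A has no Jordan form over ℚ; the rational canonical form exists over any field.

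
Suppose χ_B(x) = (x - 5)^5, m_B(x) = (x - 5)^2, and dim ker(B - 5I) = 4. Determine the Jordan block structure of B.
Jordan blocks: (5, 2), (5, 1), (5, 1), (5, 1)

λ = 5: algebraic multiplicity 5 (exponent in χ_B), largest block size 2 (exponent in m_B), 4 blocks (geometric multiplicity). These force block sizes [2, 1, 1, 1].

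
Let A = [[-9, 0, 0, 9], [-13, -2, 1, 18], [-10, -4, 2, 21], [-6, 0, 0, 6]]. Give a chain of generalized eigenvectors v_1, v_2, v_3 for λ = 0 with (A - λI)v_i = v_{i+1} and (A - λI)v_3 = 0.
We seek v_1 ∈ ker(A^3) \ ker(A^2), then set v_{i+1} = A v_i.

One such chain is v_1 = [[1, 1, -2, 1]]^T, v_2 = [[0, 1, 3, 0]]^T, v_3 = [[0, 1, 2, 0]]^T. Check: A v_3 = [[0, 0, 0, 0]]^T = 0.

v_1 = [[1, 1, -2, 1]]^T, v_2 = [[0, 1, 3, 0]]^T, v_3 = [[0, 1, 2, 0]]^T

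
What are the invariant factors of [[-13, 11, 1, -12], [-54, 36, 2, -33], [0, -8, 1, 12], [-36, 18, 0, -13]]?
The Jordan structure of A has elementary divisors (x + 4), (x - 5)^2, (x - 5). Arranging the block sizes at each eigenvalue in decreasing order and taking row products gives the invariant factors.

Invariant factors (smallest first, each dividing the next): x - 5, (x - 5)^2(x + 4).

Check: the last factor (x - 5)^2(x + 4) is the minimal polynomial, and the product (x - 5)^3(x + 4) is the characteristic polynomial.

x - 5, (x - 5)^2(x + 4)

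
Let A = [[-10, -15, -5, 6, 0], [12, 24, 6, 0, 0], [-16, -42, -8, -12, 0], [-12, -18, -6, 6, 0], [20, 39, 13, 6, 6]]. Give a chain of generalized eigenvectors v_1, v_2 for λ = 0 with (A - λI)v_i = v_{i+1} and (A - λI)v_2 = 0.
We seek v_1 ∈ ker(A^2) \ ker(A), then set v_{i+1} = A v_i.

One such chain is v_1 = [[1, -1, 2, 1, -2]]^T, v_2 = [[1, 0, -2, 0, 1]]^T. Check: A v_2 = [[0, 0, 0, 0, 0]]^T = 0.

v_1 = [[1, -1, 2, 1, -2]]^T, v_2 = [[1, 0, -2, 0, 1]]^T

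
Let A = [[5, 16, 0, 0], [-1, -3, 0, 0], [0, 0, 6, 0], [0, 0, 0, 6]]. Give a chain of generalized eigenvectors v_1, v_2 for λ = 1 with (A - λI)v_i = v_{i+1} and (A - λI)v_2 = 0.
We seek v_1 ∈ ker((A - I)^2) \ ker(A - I), then set v_{i+1} = (A - I) v_i.

One such chain is v_1 = [[-3, 1, 0, 0]]^T, v_2 = [[4, -1, 0, 0]]^T. Check: (A - I) v_2 = [[0, 0, 0, 0]]^T = 0.

v_1 = [[-3, 1, 0, 0]]^T, v_2 = [[4, -1, 0, 0]]^T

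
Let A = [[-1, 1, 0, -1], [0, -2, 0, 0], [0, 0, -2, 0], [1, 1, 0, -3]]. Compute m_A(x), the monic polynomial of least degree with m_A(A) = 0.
The characteristic polynomial factors as (x + 2)^4. The minimal polynomial is ∏(x - λ)^{k_λ} where k_λ is the size of the largest Jordan block at λ.

For λ = -2: rank(A + 2I) = 1, and the largest Jordan block has size 2 (the smallest k with rank((A + 2I)^k) = rank((A + 2I)^(k+1))).

So m_A(x) = (x + 2)^2.

m_A(x) = (x + 2)^2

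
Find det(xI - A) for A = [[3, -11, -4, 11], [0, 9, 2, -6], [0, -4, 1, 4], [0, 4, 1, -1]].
xI - A = [[x - 3, 11, 4, -11], [0, x - 9, -2, 6], [0, 4, x - 1, -4], [0, -4, -1, x + 1]].

Expanding det(xI - A) along the first row:
det(xI - A) = + (x - 3)·det([[x - 9, -2, 6], [4, x - 1, -4], [-4, -1, x + 1]]) - (11)·det([[0, -2, 6], [0, x - 1, -4], [0, -1, x + 1]]) + (4)·det([[0, x - 9, 6], [0, 4, -4], [0, -4, x + 1]]) - (-11)·det([[0, x - 9, -2], [0, 4, x - 1], [0, -4, -1]]).

Evaluating gives χ_A(x) = x^4 - 12x^3 + 54x^2 - 108x + 81 = (x - 3)^4.

χ_A(x) = (x - 3)^4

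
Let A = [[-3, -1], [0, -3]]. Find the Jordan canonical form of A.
J = [[-3, 1], [0, -3]]

The characteristic polynomial is det(xI - A) = (x + 3)^2, so the eigenvalues are -3 (algebraic multiplicity 2).

For λ = -3: rank(A + 3I) = 1, rank((A + 3I)^2) = 0. The eigenspace has dimension 2 - 1 = 1, so there is 1 Jordan block; the rank sequence gives block sizes [2].

Assembling the blocks gives the Jordan form J above.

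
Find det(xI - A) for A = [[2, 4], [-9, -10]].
xI - A = [[x - 2, -4], [9, x + 10]].

Expanding det(xI - A) along the first row:
det(xI - A) = + (x - 2)·det([[x + 10]]) - (-4)·det([[9]]).

Evaluating gives χ_A(x) = x^2 + 8x + 16 = (x + 4)^2.

χ_A(x) = (x + 4)^2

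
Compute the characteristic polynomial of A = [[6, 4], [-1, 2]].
χ_A(x) = (x - 4)^2

xI - A = [[x - 6, -4], [1, x - 2]].

Expanding det(xI - A) along the first row:
det(xI - A) = + (x - 6)·det([[x - 2]]) - (-4)·det([[1]]).

Evaluating gives χ_A(x) = x^2 - 8x + 16 = (x - 4)^2.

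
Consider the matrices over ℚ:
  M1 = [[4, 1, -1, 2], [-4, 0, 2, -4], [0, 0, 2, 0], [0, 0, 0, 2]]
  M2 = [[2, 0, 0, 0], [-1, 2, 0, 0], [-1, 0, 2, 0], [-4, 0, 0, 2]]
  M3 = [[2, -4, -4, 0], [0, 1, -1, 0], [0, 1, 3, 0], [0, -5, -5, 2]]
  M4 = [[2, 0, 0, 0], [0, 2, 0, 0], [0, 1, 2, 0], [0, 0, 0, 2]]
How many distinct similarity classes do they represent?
Characteristic polynomials: χ_{M1} = (x - 2)^4, χ_{M2} = (x - 2)^4, χ_{M3} = (x - 2)^4, χ_{M4} = (x - 2)^4.

{M1, M2, M3, M4}: invariant factors x - 2, x - 2, (x - 2)^2.

Matrices are similar if and only if their invariant-factor lists agree; the partition into similarity classes is {M1, M2, M3, M4}.

1 class: {M1, M2, M3, M4}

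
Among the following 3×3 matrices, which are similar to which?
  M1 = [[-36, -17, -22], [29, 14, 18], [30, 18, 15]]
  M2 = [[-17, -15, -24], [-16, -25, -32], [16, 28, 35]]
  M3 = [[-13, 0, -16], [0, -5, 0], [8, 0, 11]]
2 classes: {M1, M2}, {M3}

Characteristic polynomials: χ_{M1} = (x - 3)(x + 5)^2, χ_{M2} = (x - 3)(x + 5)^2, χ_{M3} = (x - 3)(x + 5)^2.

{M1, M2}: invariant factors (x - 3)(x + 5)^2.

{M3}: invariant factors x + 5, (x - 3)(x + 5).

Matrices are similar if and only if their invariant-factor lists agree; the partition into similarity classes is {M1, M2}, {M3}.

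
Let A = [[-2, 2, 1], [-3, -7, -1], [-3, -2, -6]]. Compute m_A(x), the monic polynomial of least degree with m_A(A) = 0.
The characteristic polynomial factors as (x + 5)^3. The minimal polynomial is ∏(x - λ)^{k_λ} where k_λ is the size of the largest Jordan block at λ.

For λ = -5: rank(A + 5I) = 1, and the largest Jordan block has size 2 (the smallest k with rank((A + 5I)^k) = rank((A + 5I)^(k+1))).

So m_A(x) = (x + 5)^2.

m_A(x) = (x + 5)^2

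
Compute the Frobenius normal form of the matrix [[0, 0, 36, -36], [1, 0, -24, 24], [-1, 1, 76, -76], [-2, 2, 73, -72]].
R = [[0, 0, 0, -36], [1, 0, 0, 24], [0, 1, 0, -16], [0, 0, 1, 4]]

The invariant factors of A (the non-unit diagonal entries of the Smith normal form of xI - A over ℚ[x]) are (x^2 - 2x + 6)^2, each dividing the next. The characteristic polynomial is their product, (x^2 - 2x + 6)^2.

The rational canonical form is the block-diagonal matrix of companion matrices C(f_i):
R = [[0, 0, 0, -36], [1, 0, 0, 24], [0, 1, 0, -16], [0, 0, 1, 4]].

Note the characteristic polynomial does not split into linear factors over ℚ, so A has no Jordan form over ℚ; the rational canonical form exists over any field.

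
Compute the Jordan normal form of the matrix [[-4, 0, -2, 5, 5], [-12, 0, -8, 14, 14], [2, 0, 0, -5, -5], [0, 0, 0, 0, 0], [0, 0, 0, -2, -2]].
J = [[-2, 1, 0, 0, 0], [0, -2, 0, 0, 0], [0, 0, -2, 0, 0], [0, 0, 0, 0, 0], [0, 0, 0, 0, 0]]

The characteristic polynomial is det(xI - A) = x^2(x + 2)^3, so the eigenvalues are -2 (algebraic multiplicity 3), 0 (algebraic multiplicity 2).

For λ = -2: rank(A + 2I) = 3, rank((A + 2I)^2) = 2. The eigenspace has dimension 5 - 3 = 2, so there are 2 Jordan blocks; the rank sequence gives block sizes [2, 1].

For λ = 0: rank(A) = 3. The eigenspace has dimension 5 - 3 = 2, so there are 2 Jordan blocks; the rank sequence gives block sizes [1, 1].

Assembling the blocks gives the Jordan form J above.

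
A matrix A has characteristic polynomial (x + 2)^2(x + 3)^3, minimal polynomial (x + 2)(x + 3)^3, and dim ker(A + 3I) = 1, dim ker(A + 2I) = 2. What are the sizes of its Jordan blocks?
λ = -3: algebraic multiplicity 3 (exponent in χ_A), largest block size 3 (exponent in m_A), 1 block (geometric multiplicity). This forces block sizes [3].
λ = -2: algebraic multiplicity 2 (exponent in χ_A), largest block size 1 (exponent in m_A), 2 blocks (geometric multiplicity). These force block sizes [1, 1].

Jordan blocks: (-3, 3), (-2, 1), (-2, 1)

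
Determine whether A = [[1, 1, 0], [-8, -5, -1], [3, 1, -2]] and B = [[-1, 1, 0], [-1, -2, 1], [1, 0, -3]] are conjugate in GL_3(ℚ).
Two matrices over a field are similar if and only if they have the same invariant factors.

Both A and B have characteristic polynomial (x + 2)^3 and minimal polynomial (x + 2)^3. Computing further, both have invariant factors (x + 2)^3. Hence A and B are similar.

Yes.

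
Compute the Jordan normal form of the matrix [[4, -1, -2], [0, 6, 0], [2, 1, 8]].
J = [[6, 1, 0], [0, 6, 0], [0, 0, 6]]

The characteristic polynomial is det(xI - A) = (x - 6)^3, so the eigenvalues are 6 (algebraic multiplicity 3).

For λ = 6: rank(A - 6I) = 1, rank((A - 6I)^2) = 0. The eigenspace has dimension 3 - 1 = 2, so there are 2 Jordan blocks; the rank sequence gives block sizes [2, 1].

Assembling the blocks gives the Jordan form J above.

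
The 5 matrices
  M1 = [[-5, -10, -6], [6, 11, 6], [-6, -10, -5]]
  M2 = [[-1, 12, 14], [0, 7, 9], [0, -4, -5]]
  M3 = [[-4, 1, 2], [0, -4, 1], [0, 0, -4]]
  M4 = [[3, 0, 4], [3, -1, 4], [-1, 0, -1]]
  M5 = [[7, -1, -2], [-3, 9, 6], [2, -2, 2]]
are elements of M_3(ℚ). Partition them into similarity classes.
Characteristic polynomials: χ_{M1} = (x - 1)^2(x + 1), χ_{M2} = (x - 1)^2(x + 1), χ_{M3} = (x + 4)^3, χ_{M4} = (x - 1)^2(x + 1), χ_{M5} = (x - 6)^3.

{M1}: invariant factors x - 1, (x - 1)(x + 1).

{M2, M4}: invariant factors (x - 1)^2(x + 1).

{M3}: invariant factors (x + 4)^3.

{M5}: invariant factors x - 6, (x - 6)^2.

Matrices are similar if and only if their invariant-factor lists agree; the partition into similarity classes is {M1}, {M2, M4}, {M3}, {M5}.

4 classes: {M1}, {M2, M4}, {M3}, {M5}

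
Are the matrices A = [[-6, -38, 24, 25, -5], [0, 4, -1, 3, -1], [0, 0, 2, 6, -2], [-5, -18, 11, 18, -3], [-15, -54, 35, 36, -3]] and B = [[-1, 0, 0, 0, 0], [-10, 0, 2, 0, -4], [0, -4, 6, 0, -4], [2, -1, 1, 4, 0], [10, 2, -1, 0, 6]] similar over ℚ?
Yes.

Two matrices over a field are similar if and only if they have the same invariant factors.

Both A and B have characteristic polynomial (x - 4)^4(x + 1) and minimal polynomial (x - 4)^2(x + 1). Computing further, both have invariant factors (x - 4)^2, (x - 4)^2(x + 1). Hence A and B are similar.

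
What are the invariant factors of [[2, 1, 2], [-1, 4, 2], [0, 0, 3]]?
The Jordan structure of A has elementary divisors (x - 3)^2, (x - 3). Arranging the block sizes at each eigenvalue in decreasing order and taking row products gives the invariant factors.

Invariant factors (smallest first, each dividing the next): x - 3, (x - 3)^2.

Check: the last factor (x - 3)^2 is the minimal polynomial, and the product (x - 3)^3 is the characteristic polynomial.

x - 3, (x - 3)^2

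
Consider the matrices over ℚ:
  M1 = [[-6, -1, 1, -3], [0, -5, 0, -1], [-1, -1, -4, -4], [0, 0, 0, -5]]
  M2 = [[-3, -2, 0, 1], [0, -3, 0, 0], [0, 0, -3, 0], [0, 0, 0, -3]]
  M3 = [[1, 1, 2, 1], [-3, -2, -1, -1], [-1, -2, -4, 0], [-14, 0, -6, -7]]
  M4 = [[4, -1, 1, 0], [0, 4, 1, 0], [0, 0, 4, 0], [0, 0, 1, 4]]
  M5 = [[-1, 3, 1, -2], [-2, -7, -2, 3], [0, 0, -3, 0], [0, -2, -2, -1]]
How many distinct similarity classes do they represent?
4 classes: {M1}, {M2}, {M3, M5}, {M4}

Characteristic polynomials: χ_{M1} = (x + 5)^4, χ_{M2} = (x + 3)^4, χ_{M3} = (x + 3)^4, χ_{M4} = (x - 4)^4, χ_{M5} = (x + 3)^4.

{M1}: invariant factors (x + 5)^2, (x + 5)^2.

{M2}: invariant factors x + 3, x + 3, (x + 3)^2.

{M3, M5}: invariant factors x + 3, (x + 3)^3.

{M4}: invariant factors x - 4, (x - 4)^3.

Matrices are similar if and only if their invariant-factor lists agree; the partition into similarity classes is {M1}, {M2}, {M3, M5}, {M4}.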